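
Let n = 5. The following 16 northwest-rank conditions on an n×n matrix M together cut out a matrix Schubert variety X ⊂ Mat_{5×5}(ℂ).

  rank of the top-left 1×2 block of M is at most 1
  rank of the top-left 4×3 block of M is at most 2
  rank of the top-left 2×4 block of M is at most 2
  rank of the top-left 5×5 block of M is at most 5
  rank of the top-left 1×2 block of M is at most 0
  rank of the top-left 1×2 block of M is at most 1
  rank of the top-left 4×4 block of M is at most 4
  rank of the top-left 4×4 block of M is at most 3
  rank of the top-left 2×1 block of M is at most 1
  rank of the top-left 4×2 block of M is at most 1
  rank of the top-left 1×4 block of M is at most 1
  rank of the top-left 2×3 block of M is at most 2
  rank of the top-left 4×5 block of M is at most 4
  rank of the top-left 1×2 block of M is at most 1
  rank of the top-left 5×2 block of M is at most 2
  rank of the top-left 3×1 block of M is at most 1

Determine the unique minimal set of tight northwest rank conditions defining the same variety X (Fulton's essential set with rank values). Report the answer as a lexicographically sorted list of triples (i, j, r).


Reconstructing r_w from the 16 given conditions:

  i=1: 0, 0, 1, 1, 1
  i=2: 1, 1, 2, 2, 2
  i=3: 1, 1, 2, 3, 3
  i=4: 1, 1, 2, 3, 4
  i=5: 1, 2, 3, 4, 5

the unique w with this rank table is (3, 1, 4, 5, 2).

Rothe diagram D(w) (4 cells), 2 SE-corners (essential conditions):

[(1, 2, 0), (4, 2, 1)]


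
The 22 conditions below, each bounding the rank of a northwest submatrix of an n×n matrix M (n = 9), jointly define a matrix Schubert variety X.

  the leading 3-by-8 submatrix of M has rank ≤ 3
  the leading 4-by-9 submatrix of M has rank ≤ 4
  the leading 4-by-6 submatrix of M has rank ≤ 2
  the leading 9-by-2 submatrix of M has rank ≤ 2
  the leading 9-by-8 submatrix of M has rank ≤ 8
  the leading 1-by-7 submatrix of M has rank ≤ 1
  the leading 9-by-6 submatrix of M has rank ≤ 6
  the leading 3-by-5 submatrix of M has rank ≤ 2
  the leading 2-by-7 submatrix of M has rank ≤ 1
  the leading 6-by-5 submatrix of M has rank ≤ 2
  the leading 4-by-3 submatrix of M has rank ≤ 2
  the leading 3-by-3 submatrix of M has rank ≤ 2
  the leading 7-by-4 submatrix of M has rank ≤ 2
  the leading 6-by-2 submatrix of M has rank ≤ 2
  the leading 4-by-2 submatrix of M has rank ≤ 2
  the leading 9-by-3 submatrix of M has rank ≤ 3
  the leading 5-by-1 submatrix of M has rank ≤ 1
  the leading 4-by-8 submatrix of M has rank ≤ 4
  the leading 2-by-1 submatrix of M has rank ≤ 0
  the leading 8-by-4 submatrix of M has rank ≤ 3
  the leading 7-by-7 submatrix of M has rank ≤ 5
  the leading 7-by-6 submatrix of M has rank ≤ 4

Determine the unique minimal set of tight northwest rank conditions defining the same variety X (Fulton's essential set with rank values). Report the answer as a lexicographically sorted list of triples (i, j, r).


Computing R[i][j] = min implied NW-rank bound (n=9, 22 conditions):

  0 | 1 | 1 | 1 | 1 | 1 | 1 | 1 | 1
  0 | 1 | 1 | 1 | 1 | 1 | 1 | 2 | 2
  1 | 2 | 2 | 2 | 2 | 2 | 2 | 3 | 3
  1 | 2 | 2 | 2 | 2 | 2 | 3 | 4 | 4
  1 | 2 | 2 | 2 | 2 | 3 | 4 | 5 | 5
  1 | 2 | 2 | 2 | 2 | 3 | 4 | 5 | 6
  1 | 2 | 2 | 2 | 3 | 4 | 5 | 6 | 7
  1 | 2 | 3 | 3 | 4 | 5 | 6 | 7 | 8
  1 | 2 | 3 | 4 | 5 | 6 | 7 | 8 | 9

so w = (2, 8, 1, 7, 6, 9, 5, 3, 4).

Fulton essential set (5 of the 19 Rothe cells):

[(2, 1, 0), (2, 7, 1), (4, 6, 2), (6, 5, 2), (7, 4, 2)]


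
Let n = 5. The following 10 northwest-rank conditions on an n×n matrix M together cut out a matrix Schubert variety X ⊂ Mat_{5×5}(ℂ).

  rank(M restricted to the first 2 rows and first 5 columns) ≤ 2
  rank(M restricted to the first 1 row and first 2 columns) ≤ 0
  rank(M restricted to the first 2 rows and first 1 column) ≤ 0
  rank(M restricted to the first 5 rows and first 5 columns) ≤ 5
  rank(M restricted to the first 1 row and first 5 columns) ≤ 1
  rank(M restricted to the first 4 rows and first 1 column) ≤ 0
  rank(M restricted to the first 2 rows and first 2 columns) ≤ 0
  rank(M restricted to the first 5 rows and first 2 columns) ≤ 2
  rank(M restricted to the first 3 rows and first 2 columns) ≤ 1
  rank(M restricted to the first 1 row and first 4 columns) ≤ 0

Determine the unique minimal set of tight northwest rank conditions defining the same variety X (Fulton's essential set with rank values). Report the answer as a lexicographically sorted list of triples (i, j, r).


Computing R[i][j] = min implied NW-rank bound (n=5, 10 conditions):

  0 0 0 0 1
  0 0 1 1 2
  0 1 2 2 3
  0 1 2 3 4
  1 2 3 4 5

hence w(1..5) = (5, 3, 2, 4, 1).

D(w) has 8 cells with 3 SE-corners; essential set:

[(1, 4, 0), (2, 2, 0), (4, 1, 0)]


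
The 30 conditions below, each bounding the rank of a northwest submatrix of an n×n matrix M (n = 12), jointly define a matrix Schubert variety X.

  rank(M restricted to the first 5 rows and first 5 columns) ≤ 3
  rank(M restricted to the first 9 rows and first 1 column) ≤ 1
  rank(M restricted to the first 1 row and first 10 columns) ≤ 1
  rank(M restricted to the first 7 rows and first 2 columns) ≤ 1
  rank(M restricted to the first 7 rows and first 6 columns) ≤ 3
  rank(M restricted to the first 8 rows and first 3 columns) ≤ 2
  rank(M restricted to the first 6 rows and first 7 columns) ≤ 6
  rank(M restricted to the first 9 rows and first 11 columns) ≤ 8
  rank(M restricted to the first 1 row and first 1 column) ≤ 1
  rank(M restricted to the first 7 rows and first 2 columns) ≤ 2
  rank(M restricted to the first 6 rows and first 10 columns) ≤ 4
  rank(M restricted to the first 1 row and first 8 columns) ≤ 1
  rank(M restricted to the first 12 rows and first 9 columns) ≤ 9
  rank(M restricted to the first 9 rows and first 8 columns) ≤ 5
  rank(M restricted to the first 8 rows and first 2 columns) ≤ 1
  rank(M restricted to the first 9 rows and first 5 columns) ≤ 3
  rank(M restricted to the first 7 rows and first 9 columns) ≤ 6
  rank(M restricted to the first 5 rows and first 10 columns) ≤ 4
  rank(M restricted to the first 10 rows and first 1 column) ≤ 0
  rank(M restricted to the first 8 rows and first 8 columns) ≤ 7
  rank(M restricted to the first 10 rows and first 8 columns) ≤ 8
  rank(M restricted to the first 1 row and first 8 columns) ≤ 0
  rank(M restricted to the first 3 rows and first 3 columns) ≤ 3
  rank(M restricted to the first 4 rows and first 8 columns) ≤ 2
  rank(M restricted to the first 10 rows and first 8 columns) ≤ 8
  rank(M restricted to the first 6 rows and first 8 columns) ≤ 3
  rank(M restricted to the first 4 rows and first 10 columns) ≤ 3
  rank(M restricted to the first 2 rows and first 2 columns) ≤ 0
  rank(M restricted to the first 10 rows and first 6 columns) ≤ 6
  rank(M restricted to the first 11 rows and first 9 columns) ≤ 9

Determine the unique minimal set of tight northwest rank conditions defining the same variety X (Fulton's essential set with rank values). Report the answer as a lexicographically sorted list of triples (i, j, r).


Propagating the 30 rank bounds to every northwest block:

  row 1: 0, 0, 0, 0, 0, 0, 0, 0, 1, 1, 1, 1
  row 2: 0, 0, 1, 1, 1, 1, 1, 1, 2, 2, 2, 2
  row 3: 0, 1, 2, 2, 2, 2, 2, 2, 3, 3, 3, 3
  row 4: 0, 1, 2, 2, 2, 2, 2, 2, 3, 3, 4, 4
  row 5: 0, 1, 2, 3, 3, 3, 3, 3, 4, 4, 5, 5
  row 6: 0, 1, 2, 3, 3, 3, 3, 3, 4, 4, 5, 6
  row 7: 0, 1, 2, 3, 3, 3, 4, 4, 5, 5, 6, 7
  row 8: 0, 1, 2, 3, 3, 4, 5, 5, 6, 6, 7, 8
  row 9: 0, 1, 2, 3, 3, 4, 5, 5, 6, 7, 8, 9
  row 10: 0, 1, 2, 3, 4, 5, 6, 6, 7, 8, 9, 10
  row 11: 1, 2, 3, 4, 5, 6, 7, 7, 8, 9, 10, 11
  row 12: 1, 2, 3, 4, 5, 6, 7, 8, 9, 10, 11, 12

reading off 1-entries of Δ²R: w = (9, 3, 2, 11, 4, 12, 7, 6, 10, 5, 1, 8).

|D(w)|=34, |Ess(w)|=10:

[(1, 8, 0), (2, 2, 0), (4, 8, 2), (4, 10, 3), (6, 8, 3), (6, 10, 4), (7, 6, 3), (9, 5, 3), (9, 8, 5), (10, 1, 0)]


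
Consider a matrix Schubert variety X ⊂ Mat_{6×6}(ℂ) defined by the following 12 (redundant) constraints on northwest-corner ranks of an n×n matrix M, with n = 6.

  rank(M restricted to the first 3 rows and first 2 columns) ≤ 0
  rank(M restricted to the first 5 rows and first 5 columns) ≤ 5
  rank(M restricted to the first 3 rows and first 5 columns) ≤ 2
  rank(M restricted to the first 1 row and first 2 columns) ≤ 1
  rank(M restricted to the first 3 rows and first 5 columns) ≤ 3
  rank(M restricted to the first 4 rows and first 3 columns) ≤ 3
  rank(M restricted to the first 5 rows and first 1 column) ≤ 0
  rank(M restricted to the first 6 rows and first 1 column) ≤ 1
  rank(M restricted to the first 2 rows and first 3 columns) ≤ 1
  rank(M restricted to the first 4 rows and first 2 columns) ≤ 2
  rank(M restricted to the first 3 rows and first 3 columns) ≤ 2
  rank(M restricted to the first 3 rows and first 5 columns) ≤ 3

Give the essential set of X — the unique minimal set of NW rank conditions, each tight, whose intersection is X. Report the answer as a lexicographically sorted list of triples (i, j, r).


Recovering R(i,j) via the rank-extension bound from the 12 conditions:

  0 | 0 | 1 | 1 | 1 | 1
  0 | 0 | 1 | 2 | 2 | 2
  0 | 0 | 1 | 2 | 2 | 3
  0 | 1 | 2 | 3 | 3 | 4
  0 | 1 | 2 | 3 | 4 | 5
  1 | 2 | 3 | 4 | 5 | 6

reading off 1-entries of Δ²R: w = (3, 4, 6, 2, 5, 1).

D(w) has 9 cells with 3 SE-corners; essential set:

[(3, 2, 0), (3, 5, 2), (5, 1, 0)]


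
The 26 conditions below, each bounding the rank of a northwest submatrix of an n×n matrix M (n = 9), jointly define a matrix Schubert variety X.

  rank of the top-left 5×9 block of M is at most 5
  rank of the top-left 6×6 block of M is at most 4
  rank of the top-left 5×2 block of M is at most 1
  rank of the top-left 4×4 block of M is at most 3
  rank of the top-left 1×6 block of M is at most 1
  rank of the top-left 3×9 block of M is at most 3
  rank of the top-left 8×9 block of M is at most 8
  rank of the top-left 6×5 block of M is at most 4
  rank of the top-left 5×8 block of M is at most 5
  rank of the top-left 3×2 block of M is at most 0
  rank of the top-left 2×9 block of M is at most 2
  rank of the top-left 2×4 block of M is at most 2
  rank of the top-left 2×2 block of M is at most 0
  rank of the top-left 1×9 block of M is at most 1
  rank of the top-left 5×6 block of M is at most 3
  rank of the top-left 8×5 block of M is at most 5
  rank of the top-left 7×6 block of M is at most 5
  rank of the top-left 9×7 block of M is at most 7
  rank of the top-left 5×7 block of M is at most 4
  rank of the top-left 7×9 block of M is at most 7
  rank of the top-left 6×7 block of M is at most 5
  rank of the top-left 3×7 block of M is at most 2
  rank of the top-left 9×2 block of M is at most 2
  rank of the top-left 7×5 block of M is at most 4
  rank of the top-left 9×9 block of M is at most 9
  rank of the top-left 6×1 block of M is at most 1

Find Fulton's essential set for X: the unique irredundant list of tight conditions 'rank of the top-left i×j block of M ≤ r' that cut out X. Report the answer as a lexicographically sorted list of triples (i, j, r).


Computing R[i][j] = min implied NW-rank bound (n=9, 26 conditions):

  row 1: 0 0 1 1 1 1 1 1 1
  row 2: 0 0 1 2 2 2 2 2 2
  row 3: 0 0 1 2 2 2 2 3 3
  row 4: 1 1 2 3 3 3 3 4 4
  row 5: 1 1 2 3 3 3 4 5 5
  row 6: 1 2 3 4 4 4 5 6 6
  row 7: 1 2 3 4 4 5 6 7 7
  row 8: 1 2 3 4 5 6 7 8 8
  row 9: 1 2 3 4 5 6 7 8 9

so w = (3, 4, 8, 1, 7, 2, 6, 5, 9).

5 SE-corners of the 13-cell Rothe diagram give Ess(w):

[(3, 2, 0), (3, 7, 2), (5, 2, 1), (5, 6, 3), (7, 5, 4)]


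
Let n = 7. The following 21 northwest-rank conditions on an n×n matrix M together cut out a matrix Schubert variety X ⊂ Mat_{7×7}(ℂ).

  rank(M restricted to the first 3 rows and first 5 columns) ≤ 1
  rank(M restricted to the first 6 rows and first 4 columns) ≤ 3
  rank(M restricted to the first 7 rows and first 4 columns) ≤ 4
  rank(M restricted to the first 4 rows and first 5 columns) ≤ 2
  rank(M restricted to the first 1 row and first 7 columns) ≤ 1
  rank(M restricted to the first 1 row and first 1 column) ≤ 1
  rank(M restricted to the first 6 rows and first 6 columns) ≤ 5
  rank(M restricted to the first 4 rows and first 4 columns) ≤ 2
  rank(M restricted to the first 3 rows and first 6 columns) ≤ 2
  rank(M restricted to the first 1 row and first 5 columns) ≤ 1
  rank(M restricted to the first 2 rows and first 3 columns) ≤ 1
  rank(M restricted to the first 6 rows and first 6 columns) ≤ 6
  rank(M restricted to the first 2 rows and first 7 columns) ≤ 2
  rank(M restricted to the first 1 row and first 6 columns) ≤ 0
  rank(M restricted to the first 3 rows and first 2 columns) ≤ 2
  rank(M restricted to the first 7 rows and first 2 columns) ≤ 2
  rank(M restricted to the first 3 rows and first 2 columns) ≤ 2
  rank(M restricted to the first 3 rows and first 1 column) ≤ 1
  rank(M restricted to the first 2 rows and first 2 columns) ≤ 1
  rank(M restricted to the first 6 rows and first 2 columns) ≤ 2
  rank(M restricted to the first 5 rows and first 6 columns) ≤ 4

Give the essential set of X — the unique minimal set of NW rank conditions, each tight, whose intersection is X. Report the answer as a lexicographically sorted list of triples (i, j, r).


Recovering R(i,j) via the rank-extension bound from the 21 conditions:

  row 1: 0 | 0 | 0 | 0 | 0 | 0 | 1
  row 2: 1 | 1 | 1 | 1 | 1 | 1 | 2
  row 3: 1 | 1 | 1 | 1 | 1 | 2 | 3
  row 4: 1 | 2 | 2 | 2 | 2 | 3 | 4
  row 5: 1 | 2 | 3 | 3 | 3 | 4 | 5
  row 6: 1 | 2 | 3 | 3 | 4 | 5 | 6
  row 7: 1 | 2 | 3 | 4 | 5 | 6 | 7

giving w = (7, 1, 6, 2, 3, 5, 4) via Δ²R.

|D(w)|=11, |Ess(w)|=3:

[(1, 6, 0), (3, 5, 1), (6, 4, 3)]


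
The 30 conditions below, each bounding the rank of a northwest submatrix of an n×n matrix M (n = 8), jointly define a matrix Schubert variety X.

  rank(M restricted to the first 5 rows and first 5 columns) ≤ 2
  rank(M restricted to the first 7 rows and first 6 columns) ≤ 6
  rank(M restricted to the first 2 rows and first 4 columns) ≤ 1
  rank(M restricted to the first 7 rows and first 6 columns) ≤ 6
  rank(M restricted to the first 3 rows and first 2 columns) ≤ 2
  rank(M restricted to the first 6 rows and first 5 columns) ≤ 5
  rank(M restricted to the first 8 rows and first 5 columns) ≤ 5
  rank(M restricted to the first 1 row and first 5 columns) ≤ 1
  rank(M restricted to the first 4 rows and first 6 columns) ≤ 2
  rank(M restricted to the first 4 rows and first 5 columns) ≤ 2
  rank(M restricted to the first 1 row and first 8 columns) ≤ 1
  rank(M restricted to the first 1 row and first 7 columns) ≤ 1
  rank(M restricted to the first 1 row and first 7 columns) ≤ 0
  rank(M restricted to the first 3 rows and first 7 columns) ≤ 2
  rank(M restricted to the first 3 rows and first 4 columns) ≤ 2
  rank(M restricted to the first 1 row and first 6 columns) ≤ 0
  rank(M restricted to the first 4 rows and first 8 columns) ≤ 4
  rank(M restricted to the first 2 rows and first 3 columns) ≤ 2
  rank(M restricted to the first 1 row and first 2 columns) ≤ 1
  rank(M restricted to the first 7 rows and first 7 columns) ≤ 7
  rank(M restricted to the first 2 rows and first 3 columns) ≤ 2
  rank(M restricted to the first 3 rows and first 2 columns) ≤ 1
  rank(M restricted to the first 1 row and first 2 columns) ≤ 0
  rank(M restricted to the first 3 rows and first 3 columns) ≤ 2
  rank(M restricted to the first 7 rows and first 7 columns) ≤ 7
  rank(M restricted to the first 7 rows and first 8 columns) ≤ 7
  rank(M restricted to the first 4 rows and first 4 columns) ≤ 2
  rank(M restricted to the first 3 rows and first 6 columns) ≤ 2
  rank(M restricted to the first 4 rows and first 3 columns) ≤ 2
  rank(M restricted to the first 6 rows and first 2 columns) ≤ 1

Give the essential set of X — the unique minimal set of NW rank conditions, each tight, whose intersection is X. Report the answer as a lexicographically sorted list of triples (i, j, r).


Computing R[i][j] = min implied NW-rank bound (n=8, 30 conditions):

  0 0 0 0 0 0 0 1
  1 1 1 1 1 1 1 2
  1 1 2 2 2 2 2 3
  1 1 2 2 2 2 3 4
  1 1 2 2 2 3 4 5
  1 1 2 3 3 4 5 6
  1 2 3 4 4 5 6 7
  1 2 3 4 5 6 7 8

giving w = (8, 1, 3, 7, 6, 4, 2, 5) via Δ²R.

|D(w)|=16, |Ess(w)|=4:

[(1, 7, 0), (4, 6, 2), (5, 5, 2), (6, 2, 1)]


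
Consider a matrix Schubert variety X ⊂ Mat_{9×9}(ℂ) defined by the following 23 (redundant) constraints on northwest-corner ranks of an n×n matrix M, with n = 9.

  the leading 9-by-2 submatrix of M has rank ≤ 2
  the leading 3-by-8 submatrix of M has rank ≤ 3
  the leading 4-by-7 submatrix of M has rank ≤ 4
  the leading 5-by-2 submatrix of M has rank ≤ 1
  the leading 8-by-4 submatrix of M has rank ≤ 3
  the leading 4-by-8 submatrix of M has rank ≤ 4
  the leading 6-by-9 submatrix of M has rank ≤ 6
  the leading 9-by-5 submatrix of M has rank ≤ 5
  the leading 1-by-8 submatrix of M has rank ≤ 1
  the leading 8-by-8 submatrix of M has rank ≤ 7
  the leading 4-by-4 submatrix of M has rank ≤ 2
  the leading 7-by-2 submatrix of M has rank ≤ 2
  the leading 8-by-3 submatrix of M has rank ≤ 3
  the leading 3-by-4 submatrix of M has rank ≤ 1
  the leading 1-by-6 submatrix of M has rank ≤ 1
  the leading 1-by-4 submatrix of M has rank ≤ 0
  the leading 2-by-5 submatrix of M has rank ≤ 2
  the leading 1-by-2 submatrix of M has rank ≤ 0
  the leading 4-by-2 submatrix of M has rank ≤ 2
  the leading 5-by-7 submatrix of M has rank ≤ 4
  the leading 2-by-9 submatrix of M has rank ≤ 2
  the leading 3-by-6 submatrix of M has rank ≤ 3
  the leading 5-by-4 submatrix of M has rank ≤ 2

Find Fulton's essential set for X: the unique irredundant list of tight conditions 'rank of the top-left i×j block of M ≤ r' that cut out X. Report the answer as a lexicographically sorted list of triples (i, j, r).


Recovering R(i,j) via the rank-extension bound from the 23 conditions:

  0 0 0 0 1 1 1 1 1
  1 1 1 1 2 2 2 2 2
  1 1 1 1 2 3 3 3 3
  1 1 2 2 3 4 4 4 4
  1 1 2 2 3 4 4 5 5
  1 2 3 3 4 5 5 6 6
  1 2 3 3 4 5 6 7 7
  1 2 3 3 4 5 6 7 8
  1 2 3 4 5 6 7 8 9

reading off 1-entries of Δ²R: w = (5, 1, 6, 3, 8, 2, 7, 9, 4).

Rothe diagram D(w) (13 cells), 6 SE-corners (essential conditions):

[(1, 4, 0), (3, 4, 1), (5, 2, 1), (5, 4, 2), (5, 7, 4), (8, 4, 3)]


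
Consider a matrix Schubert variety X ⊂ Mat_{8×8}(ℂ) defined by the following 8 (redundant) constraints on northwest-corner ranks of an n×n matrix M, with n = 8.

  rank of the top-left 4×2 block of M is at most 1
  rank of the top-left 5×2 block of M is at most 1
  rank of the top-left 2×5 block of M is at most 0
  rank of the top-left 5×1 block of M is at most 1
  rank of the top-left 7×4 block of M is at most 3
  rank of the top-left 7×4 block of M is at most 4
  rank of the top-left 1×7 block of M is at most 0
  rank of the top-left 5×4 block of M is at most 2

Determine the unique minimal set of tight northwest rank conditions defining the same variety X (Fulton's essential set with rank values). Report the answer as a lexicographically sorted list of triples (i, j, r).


Computing R[i][j] = min implied NW-rank bound (n=8, 8 conditions):

  row 1: 0 | 0 | 0 | 0 | 0 | 0 | 0 | 1
  row 2: 0 | 0 | 0 | 0 | 0 | 1 | 1 | 2
  row 3: 1 | 1 | 1 | 1 | 1 | 2 | 2 | 3
  row 4: 1 | 1 | 2 | 2 | 2 | 3 | 3 | 4
  row 5: 1 | 1 | 2 | 2 | 3 | 4 | 4 | 5
  row 6: 1 | 2 | 3 | 3 | 4 | 5 | 5 | 6
  row 7: 1 | 2 | 3 | 3 | 4 | 5 | 6 | 7
  row 8: 1 | 2 | 3 | 4 | 5 | 6 | 7 | 8

giving w = (8, 6, 1, 3, 5, 2, 7, 4) via Δ²R.

5 SE-corners of the 16-cell Rothe diagram give Ess(w):

[(1, 7, 0), (2, 5, 0), (5, 2, 1), (5, 4, 2), (7, 4, 3)]


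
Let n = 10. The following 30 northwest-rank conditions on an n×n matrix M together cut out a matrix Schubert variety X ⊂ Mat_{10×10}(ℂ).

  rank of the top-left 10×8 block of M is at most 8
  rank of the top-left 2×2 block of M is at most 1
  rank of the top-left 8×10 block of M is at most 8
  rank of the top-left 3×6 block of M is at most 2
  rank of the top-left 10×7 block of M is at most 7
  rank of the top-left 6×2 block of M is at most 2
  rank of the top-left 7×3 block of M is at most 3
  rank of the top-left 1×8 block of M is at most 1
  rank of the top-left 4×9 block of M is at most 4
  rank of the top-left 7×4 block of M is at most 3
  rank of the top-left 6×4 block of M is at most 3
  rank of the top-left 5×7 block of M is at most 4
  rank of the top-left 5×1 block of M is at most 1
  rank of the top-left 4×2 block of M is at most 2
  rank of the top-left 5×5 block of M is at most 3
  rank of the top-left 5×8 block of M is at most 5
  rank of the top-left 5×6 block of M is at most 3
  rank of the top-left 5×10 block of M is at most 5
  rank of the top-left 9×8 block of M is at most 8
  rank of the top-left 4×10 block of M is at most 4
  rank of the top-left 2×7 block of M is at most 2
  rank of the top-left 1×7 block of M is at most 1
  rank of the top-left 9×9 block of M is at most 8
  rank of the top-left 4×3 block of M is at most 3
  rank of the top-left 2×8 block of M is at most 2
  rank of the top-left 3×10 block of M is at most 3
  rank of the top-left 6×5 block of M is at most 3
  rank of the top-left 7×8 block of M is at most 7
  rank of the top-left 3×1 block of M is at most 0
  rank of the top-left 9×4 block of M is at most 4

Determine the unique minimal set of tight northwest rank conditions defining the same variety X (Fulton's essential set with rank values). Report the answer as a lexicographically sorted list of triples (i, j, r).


Propagating the 30 rank bounds to every northwest block:

  row 1: 0  1  1  1  1  1  1  1  1  1
  row 2: 0  1  2  2  2  2  2  2  2  2
  row 3: 0  1  2  2  2  2  3  3  3  3
  row 4: 1  2  3  3  3  3  4  4  4  4
  row 5: 1  2  3  3  3  3  4  5  5  5
  row 6: 1  2  3  3  3  4  5  6  6  6
  row 7: 1  2  3  3  4  5  6  7  7  7
  row 8: 1  2  3  4  5  6  7  8  8  8
  row 9: 1  2  3  4  5  6  7  8  8  9
  row 10: 1  2  3  4  5  6  7  8  9  10

second differences of R give the permutation w = (2, 3, 7, 1, 8, 6, 5, 4, 10, 9).

Rothe diagram D(w) (13 cells), 6 SE-corners (essential conditions):

[(3, 1, 0), (3, 6, 2), (5, 6, 3), (6, 5, 3), (7, 4, 3), (9, 9, 8)]


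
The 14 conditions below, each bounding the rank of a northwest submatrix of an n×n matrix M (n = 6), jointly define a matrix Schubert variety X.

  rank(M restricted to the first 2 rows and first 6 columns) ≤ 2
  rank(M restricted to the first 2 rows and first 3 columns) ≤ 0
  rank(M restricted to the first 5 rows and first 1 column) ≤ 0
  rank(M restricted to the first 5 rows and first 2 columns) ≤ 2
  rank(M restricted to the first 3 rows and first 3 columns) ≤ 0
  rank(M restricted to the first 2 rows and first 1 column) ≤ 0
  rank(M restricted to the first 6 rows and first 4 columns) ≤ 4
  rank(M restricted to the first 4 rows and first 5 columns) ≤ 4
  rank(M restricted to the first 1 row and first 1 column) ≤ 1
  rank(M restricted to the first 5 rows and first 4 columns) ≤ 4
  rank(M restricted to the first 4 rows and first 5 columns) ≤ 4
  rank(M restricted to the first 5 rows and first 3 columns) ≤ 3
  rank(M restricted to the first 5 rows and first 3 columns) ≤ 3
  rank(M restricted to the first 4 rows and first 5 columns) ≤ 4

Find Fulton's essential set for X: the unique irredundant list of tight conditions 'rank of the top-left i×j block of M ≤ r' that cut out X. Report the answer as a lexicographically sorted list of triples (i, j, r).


Rank table r_w(6×6) implied by the 14 constraints:

  row 1: 0, 0, 0, 1, 1, 1
  row 2: 0, 0, 0, 1, 2, 2
  row 3: 0, 0, 0, 1, 2, 3
  row 4: 0, 1, 1, 2, 3, 4
  row 5: 0, 1, 2, 3, 4, 5
  row 6: 1, 2, 3, 4, 5, 6

hence w(1..6) = (4, 5, 6, 2, 3, 1).

Fulton essential set (2 of the 11 Rothe cells):

[(3, 3, 0), (5, 1, 0)]


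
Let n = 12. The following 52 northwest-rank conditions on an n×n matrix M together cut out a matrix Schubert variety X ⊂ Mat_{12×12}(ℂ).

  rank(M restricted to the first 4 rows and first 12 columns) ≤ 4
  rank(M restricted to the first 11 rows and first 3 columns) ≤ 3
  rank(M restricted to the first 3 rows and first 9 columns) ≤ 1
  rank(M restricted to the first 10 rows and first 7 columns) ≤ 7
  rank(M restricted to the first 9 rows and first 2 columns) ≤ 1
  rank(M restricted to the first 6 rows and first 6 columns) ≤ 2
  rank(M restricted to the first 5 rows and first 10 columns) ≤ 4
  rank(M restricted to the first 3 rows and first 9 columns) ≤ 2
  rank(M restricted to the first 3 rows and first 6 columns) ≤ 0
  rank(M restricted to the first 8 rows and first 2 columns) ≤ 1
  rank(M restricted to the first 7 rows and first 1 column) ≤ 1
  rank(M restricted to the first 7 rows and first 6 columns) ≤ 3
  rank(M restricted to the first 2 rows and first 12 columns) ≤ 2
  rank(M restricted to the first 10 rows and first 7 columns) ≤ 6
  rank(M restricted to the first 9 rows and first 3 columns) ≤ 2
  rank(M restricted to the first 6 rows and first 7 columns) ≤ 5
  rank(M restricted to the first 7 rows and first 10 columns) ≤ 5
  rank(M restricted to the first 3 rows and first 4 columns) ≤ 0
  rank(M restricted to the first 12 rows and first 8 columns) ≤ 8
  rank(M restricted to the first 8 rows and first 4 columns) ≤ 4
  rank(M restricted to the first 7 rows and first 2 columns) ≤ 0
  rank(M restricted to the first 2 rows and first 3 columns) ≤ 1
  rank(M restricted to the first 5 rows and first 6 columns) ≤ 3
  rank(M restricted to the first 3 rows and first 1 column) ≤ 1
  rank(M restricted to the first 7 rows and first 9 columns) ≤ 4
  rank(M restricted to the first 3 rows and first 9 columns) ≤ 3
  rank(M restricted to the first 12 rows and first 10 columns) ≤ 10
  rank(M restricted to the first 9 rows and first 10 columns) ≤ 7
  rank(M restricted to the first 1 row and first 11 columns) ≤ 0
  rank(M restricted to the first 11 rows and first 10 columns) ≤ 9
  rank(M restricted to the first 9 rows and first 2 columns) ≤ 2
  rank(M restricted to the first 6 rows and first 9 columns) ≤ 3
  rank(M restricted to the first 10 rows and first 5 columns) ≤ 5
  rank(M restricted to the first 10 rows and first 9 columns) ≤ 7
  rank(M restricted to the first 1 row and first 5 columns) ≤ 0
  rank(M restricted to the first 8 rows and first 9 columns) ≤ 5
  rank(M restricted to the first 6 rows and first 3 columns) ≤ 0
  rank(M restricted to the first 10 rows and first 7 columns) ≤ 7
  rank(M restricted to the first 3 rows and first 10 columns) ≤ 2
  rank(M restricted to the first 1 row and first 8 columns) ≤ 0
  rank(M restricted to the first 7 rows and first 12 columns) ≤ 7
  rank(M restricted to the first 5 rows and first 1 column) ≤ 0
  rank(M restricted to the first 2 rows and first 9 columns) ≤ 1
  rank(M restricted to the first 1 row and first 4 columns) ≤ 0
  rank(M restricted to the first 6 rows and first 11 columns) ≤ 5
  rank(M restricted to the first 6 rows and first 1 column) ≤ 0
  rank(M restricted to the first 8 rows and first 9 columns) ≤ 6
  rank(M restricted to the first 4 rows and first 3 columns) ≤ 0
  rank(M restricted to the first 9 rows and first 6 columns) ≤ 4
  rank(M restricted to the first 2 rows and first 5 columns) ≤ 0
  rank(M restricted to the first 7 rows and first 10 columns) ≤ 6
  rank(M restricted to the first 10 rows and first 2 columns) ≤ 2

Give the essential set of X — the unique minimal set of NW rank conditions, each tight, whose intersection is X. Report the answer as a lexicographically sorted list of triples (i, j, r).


Recovering R(i,j) via the rank-extension bound from the 52 conditions:

  row 1: 0, 0, 0, 0, 0, 0, 0, 0, 0, 0, 0, 1
  row 2: 0, 0, 0, 0, 0, 0, 1, 1, 1, 1, 1, 2
  row 3: 0, 0, 0, 0, 0, 0, 1, 1, 1, 2, 2, 3
  row 4: 0, 0, 0, 1, 1, 1, 2, 2, 2, 3, 3, 4
  row 5: 0, 0, 0, 1, 2, 2, 3, 3, 3, 4, 4, 5
  row 6: 0, 0, 0, 1, 2, 2, 3, 3, 3, 4, 5, 6
  row 7: 0, 0, 1, 2, 3, 3, 4, 4, 4, 5, 6, 7
  row 8: 1, 1, 2, 3, 4, 4, 5, 5, 5, 6, 7, 8
  row 9: 1, 1, 2, 3, 4, 4, 5, 6, 6, 7, 8, 9
  row 10: 1, 2, 3, 4, 5, 5, 6, 7, 7, 8, 9, 10
  row 11: 1, 2, 3, 4, 5, 6, 7, 8, 8, 9, 10, 11
  row 12: 1, 2, 3, 4, 5, 6, 7, 8, 9, 10, 11, 12

hence w(1..12) = (12, 7, 10, 4, 5, 11, 3, 1, 8, 2, 6, 9).

ℓ(w)=41; the 9 essential cells (i,j,r):

[(1, 11, 0), (3, 6, 0), (3, 9, 1), (6, 3, 0), (6, 6, 2), (6, 9, 3), (7, 2, 0), (9, 2, 1), (9, 6, 4)]


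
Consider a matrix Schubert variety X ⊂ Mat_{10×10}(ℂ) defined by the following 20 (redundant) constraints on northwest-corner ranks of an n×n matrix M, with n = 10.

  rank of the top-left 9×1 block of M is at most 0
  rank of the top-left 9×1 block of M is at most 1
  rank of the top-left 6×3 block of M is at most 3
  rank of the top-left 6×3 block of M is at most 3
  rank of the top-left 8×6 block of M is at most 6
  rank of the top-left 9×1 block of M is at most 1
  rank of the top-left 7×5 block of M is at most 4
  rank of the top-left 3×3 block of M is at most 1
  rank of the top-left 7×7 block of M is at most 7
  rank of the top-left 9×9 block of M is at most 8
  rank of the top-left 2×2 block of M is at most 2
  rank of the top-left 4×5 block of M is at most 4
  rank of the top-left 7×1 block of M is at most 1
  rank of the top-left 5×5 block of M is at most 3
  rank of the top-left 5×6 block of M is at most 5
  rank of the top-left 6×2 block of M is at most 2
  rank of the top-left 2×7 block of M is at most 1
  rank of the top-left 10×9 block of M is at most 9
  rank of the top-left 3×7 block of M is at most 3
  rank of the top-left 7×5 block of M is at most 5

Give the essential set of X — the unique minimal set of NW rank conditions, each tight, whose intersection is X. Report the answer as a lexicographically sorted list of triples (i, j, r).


Propagating the 20 rank bounds to every northwest block:

  0 | 1 | 1 | 1 | 1 | 1 | 1 | 1 | 1 | 1
  0 | 1 | 1 | 1 | 1 | 1 | 1 | 2 | 2 | 2
  0 | 1 | 1 | 2 | 2 | 2 | 2 | 3 | 3 | 3
  0 | 1 | 2 | 3 | 3 | 3 | 3 | 4 | 4 | 4
  0 | 1 | 2 | 3 | 3 | 4 | 4 | 5 | 5 | 5
  0 | 1 | 2 | 3 | 4 | 5 | 5 | 6 | 6 | 6
  0 | 1 | 2 | 3 | 4 | 5 | 6 | 7 | 7 | 7
  0 | 1 | 2 | 3 | 4 | 5 | 6 | 7 | 8 | 8
  0 | 1 | 2 | 3 | 4 | 5 | 6 | 7 | 8 | 9
  1 | 2 | 3 | 4 | 5 | 6 | 7 | 8 | 9 | 10

second differences of R give the permutation w = (2, 8, 4, 3, 6, 5, 7, 9, 10, 1).

Fulton essential set (4 of the 16 Rothe cells):

[(2, 7, 1), (3, 3, 1), (5, 5, 3), (9, 1, 0)]


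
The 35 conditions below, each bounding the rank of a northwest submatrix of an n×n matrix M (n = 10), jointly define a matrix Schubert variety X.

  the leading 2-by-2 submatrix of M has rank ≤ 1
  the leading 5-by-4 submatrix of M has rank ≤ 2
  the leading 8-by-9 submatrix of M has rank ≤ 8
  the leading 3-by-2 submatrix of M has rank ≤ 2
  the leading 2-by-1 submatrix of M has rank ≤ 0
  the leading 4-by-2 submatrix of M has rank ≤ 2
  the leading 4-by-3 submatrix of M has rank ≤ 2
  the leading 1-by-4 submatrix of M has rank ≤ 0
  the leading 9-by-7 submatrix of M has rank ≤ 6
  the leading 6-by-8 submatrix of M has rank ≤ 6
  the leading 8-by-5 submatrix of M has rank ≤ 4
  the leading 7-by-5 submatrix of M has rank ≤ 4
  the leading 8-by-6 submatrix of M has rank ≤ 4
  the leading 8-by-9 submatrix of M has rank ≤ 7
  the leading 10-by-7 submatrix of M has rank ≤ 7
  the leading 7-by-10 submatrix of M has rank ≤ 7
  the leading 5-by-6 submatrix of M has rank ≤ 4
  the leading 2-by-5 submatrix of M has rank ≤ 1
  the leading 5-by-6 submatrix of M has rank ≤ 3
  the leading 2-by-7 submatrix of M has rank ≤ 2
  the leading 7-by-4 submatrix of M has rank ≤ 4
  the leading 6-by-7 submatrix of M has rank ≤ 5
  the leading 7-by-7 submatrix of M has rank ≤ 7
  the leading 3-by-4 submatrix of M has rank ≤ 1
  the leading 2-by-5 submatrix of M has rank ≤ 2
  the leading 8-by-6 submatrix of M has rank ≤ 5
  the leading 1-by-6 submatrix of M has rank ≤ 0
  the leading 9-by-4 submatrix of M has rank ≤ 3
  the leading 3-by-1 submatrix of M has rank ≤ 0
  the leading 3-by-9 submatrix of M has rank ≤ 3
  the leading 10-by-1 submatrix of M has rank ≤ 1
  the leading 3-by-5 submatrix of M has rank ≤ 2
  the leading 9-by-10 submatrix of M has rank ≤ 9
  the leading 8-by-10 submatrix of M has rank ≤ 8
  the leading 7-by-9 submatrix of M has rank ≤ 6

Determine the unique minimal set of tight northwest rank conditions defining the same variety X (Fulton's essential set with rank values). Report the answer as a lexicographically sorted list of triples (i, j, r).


Rank table r_w(10×10) implied by the 35 constraints:

  i=1: 0  0  0  0  0  0  1  1  1  1
  i=2: 0  1  1  1  1  1  2  2  2  2
  i=3: 0  1  1  1  2  2  3  3  3  3
  i=4: 1  2  2  2  3  3  4  4  4  4
  i=5: 1  2  2  2  3  3  4  5  5  5
  i=6: 1  2  3  3  4  4  5  6  6  6
  i=7: 1  2  3  3  4  4  5  6  6  7
  i=8: 1  2  3  3  4  4  5  6  7  8
  i=9: 1  2  3  3  4  5  6  7  8  9
  i=10: 1  2  3  4  5  6  7  8  9  10

reading off 1-entries of Δ²R: w = (7, 2, 5, 1, 8, 3, 10, 9, 6, 4).

ℓ(w)=19; the 8 essential cells (i,j,r):

[(1, 6, 0), (3, 1, 0), (3, 4, 1), (5, 4, 2), (5, 6, 3), (7, 9, 6), (8, 6, 4), (9, 4, 3)]


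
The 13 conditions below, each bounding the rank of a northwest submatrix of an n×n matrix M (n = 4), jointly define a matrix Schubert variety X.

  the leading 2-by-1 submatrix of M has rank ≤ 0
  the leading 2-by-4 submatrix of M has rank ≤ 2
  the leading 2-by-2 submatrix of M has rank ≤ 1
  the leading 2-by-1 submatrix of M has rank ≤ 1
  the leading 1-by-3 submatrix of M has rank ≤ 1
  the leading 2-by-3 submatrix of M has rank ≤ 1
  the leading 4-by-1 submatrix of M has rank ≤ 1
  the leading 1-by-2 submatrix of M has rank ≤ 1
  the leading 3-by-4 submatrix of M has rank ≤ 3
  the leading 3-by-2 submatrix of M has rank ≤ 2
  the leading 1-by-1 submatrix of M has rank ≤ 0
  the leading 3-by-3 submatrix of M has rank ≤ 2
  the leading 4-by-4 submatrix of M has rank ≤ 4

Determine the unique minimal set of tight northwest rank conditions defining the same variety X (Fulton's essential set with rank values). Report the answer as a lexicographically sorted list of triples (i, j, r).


Rank table r_w(4×4) implied by the 13 constraints:

  row 1: 0 | 1 | 1 | 1
  row 2: 0 | 1 | 1 | 2
  row 3: 1 | 2 | 2 | 3
  row 4: 1 | 2 | 3 | 4

giving w = (2, 4, 1, 3) via Δ²R.

ℓ(w)=3; the 2 essential cells (i,j,r):

[(2, 1, 0), (2, 3, 1)]


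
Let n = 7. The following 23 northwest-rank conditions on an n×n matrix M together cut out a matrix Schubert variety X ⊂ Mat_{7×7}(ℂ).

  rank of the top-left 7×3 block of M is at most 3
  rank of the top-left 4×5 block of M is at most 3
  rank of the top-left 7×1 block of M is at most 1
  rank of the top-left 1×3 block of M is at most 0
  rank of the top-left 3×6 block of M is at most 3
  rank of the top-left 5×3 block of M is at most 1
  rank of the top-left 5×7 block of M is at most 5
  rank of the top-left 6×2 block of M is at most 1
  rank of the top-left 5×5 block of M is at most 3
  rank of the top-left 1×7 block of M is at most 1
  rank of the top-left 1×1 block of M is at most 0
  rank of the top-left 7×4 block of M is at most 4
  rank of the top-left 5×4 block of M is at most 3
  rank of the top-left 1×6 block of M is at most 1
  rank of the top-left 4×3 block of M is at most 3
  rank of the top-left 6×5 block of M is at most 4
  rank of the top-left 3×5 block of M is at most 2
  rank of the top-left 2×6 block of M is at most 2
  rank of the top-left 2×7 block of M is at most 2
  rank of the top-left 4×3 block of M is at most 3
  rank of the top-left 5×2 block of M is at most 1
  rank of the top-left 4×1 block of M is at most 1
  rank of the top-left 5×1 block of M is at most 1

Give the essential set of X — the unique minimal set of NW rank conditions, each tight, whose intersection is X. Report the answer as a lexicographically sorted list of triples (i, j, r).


Computing R[i][j] = min implied NW-rank bound (n=7, 23 conditions):

  0 | 0 | 0 | 1 | 1 | 1 | 1
  1 | 1 | 1 | 2 | 2 | 2 | 2
  1 | 1 | 1 | 2 | 2 | 3 | 3
  1 | 1 | 1 | 2 | 3 | 4 | 4
  1 | 1 | 1 | 2 | 3 | 4 | 5
  1 | 1 | 2 | 3 | 4 | 5 | 6
  1 | 2 | 3 | 4 | 5 | 6 | 7

hence w(1..7) = (4, 1, 6, 5, 7, 3, 2).

Rothe diagram D(w) (11 cells), 4 SE-corners (essential conditions):

[(1, 3, 0), (3, 5, 2), (5, 3, 1), (6, 2, 1)]


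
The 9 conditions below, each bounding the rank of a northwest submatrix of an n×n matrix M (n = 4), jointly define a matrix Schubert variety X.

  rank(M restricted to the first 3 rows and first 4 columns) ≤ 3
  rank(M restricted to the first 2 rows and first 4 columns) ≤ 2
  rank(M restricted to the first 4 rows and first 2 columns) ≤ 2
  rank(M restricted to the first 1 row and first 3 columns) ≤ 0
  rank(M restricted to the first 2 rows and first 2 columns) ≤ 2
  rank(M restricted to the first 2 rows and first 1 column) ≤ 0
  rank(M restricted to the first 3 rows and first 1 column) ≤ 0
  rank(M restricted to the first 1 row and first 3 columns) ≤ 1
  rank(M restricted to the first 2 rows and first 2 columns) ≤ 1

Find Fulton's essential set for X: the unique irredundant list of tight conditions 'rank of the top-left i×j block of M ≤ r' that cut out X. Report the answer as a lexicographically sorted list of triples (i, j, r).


Rank table r_w(4×4) implied by the 9 constraints:

  R[1]: 0, 0, 0, 1
  R[2]: 0, 1, 1, 2
  R[3]: 0, 1, 2, 3
  R[4]: 1, 2, 3, 4

so w = (4, 2, 3, 1).

2 SE-corners of the 5-cell Rothe diagram give Ess(w):

[(1, 3, 0), (3, 1, 0)]


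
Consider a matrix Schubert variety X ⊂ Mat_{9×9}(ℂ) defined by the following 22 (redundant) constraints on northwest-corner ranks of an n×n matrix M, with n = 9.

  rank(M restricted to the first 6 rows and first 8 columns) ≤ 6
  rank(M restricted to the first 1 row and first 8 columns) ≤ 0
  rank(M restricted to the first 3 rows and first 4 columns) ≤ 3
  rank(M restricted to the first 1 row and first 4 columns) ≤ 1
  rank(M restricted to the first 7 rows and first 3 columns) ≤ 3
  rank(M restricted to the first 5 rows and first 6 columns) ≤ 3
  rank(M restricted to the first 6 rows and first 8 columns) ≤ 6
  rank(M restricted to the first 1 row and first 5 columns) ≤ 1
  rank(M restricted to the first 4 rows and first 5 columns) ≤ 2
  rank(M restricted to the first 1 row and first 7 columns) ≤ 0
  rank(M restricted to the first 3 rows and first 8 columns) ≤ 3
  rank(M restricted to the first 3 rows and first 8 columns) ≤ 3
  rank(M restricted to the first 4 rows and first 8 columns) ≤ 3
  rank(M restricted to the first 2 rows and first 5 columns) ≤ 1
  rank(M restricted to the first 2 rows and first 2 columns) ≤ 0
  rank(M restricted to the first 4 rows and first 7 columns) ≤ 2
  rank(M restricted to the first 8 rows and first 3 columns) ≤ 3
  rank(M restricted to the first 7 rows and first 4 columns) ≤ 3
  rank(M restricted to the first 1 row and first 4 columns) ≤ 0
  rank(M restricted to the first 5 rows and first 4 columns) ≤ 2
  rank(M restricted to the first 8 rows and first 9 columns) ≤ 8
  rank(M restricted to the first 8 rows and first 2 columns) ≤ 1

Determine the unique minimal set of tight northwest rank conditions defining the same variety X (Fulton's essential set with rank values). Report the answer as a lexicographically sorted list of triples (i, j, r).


Rank table r_w(9×9) implied by the 22 constraints:

  0, 0, 0, 0, 0, 0, 0, 0, 1
  0, 0, 1, 1, 1, 1, 1, 1, 2
  1, 1, 2, 2, 2, 2, 2, 2, 3
  1, 1, 2, 2, 2, 2, 2, 3, 4
  1, 1, 2, 2, 3, 3, 3, 4, 5
  1, 1, 2, 3, 4, 4, 4, 5, 6
  1, 1, 2, 3, 4, 5, 5, 6, 7
  1, 1, 2, 3, 4, 5, 6, 7, 8
  1, 2, 3, 4, 5, 6, 7, 8, 9

reading off 1-entries of Δ²R: w = (9, 3, 1, 8, 5, 4, 6, 7, 2).

5 SE-corners of the 20-cell Rothe diagram give Ess(w):

[(1, 8, 0), (2, 2, 0), (4, 7, 2), (5, 4, 2), (8, 2, 1)]


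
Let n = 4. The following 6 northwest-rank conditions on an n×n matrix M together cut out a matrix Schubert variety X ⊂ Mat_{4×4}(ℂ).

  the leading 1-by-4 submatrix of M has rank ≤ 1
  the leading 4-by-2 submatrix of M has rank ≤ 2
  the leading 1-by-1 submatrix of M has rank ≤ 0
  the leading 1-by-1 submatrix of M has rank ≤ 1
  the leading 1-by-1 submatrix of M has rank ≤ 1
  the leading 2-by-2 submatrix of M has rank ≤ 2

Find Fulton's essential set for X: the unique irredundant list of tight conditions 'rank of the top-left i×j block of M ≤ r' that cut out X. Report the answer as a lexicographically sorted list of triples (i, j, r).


Propagating the 6 rank bounds to every northwest block:

  0 | 1 | 1 | 1
  1 | 2 | 2 | 2
  1 | 2 | 3 | 3
  1 | 2 | 3 | 4

hence w(1..4) = (2, 1, 3, 4).

Fulton essential set (the sole Rothe cell):

[(1, 1, 0)]
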